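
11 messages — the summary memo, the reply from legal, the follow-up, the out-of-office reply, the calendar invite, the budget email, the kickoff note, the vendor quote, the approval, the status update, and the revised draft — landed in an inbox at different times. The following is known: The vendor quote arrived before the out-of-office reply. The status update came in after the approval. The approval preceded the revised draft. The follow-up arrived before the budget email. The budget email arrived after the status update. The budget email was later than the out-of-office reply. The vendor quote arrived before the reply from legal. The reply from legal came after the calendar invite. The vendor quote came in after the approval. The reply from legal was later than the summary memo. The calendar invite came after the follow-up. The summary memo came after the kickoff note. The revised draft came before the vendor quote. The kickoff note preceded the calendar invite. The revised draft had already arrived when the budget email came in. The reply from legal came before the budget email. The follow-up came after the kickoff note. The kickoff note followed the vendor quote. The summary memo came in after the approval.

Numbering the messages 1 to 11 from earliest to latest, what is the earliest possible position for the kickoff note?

The approval, the revised draft, and the vendor quote must all come before the kickoff note — 3 forced predecessors.
Nothing else is forced ahead of the kickoff note, so its earliest slot is position 3 + 1 = 4.

4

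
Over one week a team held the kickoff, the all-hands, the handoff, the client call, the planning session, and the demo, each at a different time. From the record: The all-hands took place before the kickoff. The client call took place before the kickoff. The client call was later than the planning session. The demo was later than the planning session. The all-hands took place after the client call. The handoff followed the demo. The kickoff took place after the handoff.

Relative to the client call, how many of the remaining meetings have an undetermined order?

Forced before the client call: the planning session; forced after the client call: the all-hands and the kickoff.
That leaves the demo and the handoff with no forced order relative to the client call — 2.

2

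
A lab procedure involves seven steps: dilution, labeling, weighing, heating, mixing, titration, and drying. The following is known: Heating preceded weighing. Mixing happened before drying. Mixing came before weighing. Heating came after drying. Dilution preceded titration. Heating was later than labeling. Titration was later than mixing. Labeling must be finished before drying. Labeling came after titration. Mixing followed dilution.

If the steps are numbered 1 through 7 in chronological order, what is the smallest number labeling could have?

4

Dilution, mixing, and titration must all come before labeling — 3 forced predecessors.
Nothing else is forced ahead of labeling, so its earliest slot is position 3 + 1 = 4.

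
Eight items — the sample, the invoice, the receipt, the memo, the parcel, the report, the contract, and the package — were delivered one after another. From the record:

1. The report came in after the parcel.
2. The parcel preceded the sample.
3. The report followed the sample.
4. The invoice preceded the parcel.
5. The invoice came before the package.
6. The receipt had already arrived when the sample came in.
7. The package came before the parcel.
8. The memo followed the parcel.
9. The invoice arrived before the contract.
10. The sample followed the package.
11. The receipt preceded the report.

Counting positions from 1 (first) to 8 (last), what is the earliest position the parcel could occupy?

3

The invoice and the package must both come before the parcel — 2 forced predecessors.
Nothing else is forced ahead of the parcel, so its earliest slot is position 2 + 1 = 3.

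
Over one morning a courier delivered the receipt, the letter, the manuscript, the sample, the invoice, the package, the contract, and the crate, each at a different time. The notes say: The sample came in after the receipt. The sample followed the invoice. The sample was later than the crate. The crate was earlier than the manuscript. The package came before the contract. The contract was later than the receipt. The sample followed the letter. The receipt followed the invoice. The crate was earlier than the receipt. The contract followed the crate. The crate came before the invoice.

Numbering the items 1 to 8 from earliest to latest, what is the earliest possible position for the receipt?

3

The crate and the invoice must both come before the receipt — 2 forced predecessors.
Nothing else is forced ahead of the receipt, so its earliest slot is position 2 + 1 = 3.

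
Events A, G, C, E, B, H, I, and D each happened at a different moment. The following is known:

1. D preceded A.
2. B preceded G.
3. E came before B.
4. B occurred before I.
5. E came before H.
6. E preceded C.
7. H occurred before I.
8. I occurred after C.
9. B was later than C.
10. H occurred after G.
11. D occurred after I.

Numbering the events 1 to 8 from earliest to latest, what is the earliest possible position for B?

3

C and E must both come before B — 2 forced predecessors.
Nothing else is forced ahead of B, so its earliest slot is position 2 + 1 = 3.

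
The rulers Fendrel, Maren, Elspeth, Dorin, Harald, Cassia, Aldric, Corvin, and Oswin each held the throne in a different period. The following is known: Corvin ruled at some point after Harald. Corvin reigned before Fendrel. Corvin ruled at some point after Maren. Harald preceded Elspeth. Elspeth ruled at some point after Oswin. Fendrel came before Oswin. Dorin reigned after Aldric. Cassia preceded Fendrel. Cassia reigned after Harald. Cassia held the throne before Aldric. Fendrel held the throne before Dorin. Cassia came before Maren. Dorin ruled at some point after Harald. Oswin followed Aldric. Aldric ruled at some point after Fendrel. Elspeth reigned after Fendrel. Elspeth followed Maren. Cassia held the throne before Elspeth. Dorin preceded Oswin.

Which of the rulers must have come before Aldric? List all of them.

Directly stated before Aldric: Cassia and Fendrel.
Corvin reaches Aldric via Corvin → Fendrel → Aldric.
Harald reaches Aldric via Harald → Cassia → Aldric.
Maren reaches Aldric via Maren → Corvin → Fendrel → Aldric.
No chain forces Dorin (or any of the others) ahead of Aldric.

Cassia, Corvin, Fendrel, Harald, Maren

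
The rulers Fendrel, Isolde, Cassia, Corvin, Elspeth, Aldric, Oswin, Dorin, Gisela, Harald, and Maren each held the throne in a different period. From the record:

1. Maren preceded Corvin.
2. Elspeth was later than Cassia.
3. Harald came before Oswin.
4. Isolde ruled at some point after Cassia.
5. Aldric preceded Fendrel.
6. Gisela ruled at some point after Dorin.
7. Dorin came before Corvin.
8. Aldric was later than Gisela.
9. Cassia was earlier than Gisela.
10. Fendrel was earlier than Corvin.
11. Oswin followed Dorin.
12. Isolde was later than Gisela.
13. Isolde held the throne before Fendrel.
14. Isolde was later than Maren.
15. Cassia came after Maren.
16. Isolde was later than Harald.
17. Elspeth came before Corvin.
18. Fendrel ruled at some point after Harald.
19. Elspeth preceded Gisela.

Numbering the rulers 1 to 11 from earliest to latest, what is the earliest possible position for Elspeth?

3

Cassia and Maren must both come before Elspeth — 2 forced predecessors.
Nothing else is forced ahead of Elspeth, so their earliest slot is position 2 + 1 = 3.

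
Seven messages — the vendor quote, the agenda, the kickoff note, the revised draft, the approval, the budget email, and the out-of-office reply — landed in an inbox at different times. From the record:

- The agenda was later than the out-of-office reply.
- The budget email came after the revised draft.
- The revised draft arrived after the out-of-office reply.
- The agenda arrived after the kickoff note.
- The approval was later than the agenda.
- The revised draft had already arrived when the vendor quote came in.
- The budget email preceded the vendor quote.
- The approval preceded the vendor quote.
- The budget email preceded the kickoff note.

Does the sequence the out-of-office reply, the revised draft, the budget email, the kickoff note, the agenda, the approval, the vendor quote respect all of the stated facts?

Check each stated constraint against the proposed order — e.g. the out-of-office reply is ahead of the agenda; the revised draft is ahead of the vendor quote. Every pair is in the required order; nothing is violated.

yes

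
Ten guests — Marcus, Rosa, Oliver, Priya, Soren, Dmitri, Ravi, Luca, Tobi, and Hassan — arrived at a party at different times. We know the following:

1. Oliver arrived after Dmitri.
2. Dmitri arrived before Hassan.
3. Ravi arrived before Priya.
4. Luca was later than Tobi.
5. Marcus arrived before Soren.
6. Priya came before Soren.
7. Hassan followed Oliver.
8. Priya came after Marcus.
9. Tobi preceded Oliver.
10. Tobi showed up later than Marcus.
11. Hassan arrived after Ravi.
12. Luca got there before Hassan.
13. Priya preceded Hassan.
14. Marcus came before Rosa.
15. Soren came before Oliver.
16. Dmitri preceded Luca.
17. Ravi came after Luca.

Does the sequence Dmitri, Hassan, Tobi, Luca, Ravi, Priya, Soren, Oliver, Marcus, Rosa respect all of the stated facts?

The constraints require Oliver before Hassan, but in the proposed sequence Hassan appears ahead of Oliver. That one violation is enough.

no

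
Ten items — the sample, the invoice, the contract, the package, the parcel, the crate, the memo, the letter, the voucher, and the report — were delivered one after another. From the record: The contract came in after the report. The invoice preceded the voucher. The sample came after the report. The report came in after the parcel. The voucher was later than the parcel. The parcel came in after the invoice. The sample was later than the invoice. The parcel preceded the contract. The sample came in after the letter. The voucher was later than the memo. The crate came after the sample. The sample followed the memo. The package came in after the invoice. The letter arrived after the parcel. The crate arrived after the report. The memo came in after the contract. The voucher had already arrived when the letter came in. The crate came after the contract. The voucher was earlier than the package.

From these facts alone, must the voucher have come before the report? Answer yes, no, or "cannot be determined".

no

Tracing the constraints gives the report → the contract → the memo → the voucher, so the report must come before the voucher.
That means the voucher cannot be before the report.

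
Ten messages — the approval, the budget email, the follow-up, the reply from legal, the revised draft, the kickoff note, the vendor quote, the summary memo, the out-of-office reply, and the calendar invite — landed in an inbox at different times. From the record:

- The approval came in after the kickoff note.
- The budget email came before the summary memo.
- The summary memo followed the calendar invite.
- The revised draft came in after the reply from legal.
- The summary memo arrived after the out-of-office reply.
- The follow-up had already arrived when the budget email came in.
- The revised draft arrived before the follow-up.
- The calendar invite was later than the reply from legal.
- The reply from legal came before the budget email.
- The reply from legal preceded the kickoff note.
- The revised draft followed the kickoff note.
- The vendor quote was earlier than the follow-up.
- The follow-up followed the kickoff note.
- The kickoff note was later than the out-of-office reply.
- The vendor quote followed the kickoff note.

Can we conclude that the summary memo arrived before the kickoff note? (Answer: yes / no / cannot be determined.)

no

Tracing the constraints gives the kickoff note → the follow-up → the budget email → the summary memo, so the kickoff note must come before the summary memo.
That means the summary memo cannot be before the kickoff note.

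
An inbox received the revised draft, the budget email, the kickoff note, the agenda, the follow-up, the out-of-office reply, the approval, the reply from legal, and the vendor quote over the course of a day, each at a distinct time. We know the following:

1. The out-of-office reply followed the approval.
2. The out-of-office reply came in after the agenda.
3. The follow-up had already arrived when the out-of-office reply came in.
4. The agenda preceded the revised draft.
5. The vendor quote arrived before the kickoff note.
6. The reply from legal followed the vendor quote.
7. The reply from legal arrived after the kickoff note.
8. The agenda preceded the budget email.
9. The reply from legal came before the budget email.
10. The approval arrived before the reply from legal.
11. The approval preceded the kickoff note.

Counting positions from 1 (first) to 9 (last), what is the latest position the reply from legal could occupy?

8

The reply from legal must come before the budget email — 1 message forced after it.
Everything else can be placed before the reply from legal in some valid order, so the reply from legal can sit as late as position 9 − 1 = 8.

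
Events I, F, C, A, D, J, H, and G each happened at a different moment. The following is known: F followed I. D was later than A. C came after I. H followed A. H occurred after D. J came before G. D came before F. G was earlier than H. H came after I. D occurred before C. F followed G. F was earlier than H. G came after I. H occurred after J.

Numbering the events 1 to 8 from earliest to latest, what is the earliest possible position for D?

2

A must come before D — 1 forced predecessor.
Nothing else is forced ahead of D, so its earliest slot is position 1 + 1 = 2.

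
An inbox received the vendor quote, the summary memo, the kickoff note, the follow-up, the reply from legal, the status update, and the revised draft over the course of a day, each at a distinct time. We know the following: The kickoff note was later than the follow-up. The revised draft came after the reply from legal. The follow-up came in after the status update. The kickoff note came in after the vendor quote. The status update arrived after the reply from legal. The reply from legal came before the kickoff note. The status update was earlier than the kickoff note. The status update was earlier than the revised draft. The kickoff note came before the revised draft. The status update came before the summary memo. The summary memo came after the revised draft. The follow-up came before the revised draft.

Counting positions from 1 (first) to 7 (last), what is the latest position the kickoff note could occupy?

The kickoff note must come before the revised draft and the summary memo — 2 messages forced after it.
Everything else can be placed before the kickoff note in some valid order, so the kickoff note can sit as late as position 7 − 2 = 5.

5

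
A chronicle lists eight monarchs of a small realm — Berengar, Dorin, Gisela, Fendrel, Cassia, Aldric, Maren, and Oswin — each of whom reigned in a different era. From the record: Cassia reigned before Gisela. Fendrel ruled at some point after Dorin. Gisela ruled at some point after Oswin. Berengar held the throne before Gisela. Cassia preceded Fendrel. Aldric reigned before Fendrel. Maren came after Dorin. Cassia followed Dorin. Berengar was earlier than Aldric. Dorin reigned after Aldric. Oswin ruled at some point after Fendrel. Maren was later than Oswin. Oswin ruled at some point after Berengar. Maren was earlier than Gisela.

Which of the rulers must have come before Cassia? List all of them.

Directly stated before Cassia: Dorin.
Aldric reaches Cassia via Aldric → Dorin → Cassia.
Berengar reaches Cassia via Berengar → Aldric → Dorin → Cassia.
No chain forces Fendrel (or any of the others) ahead of Cassia.

Aldric, Berengar, Dorin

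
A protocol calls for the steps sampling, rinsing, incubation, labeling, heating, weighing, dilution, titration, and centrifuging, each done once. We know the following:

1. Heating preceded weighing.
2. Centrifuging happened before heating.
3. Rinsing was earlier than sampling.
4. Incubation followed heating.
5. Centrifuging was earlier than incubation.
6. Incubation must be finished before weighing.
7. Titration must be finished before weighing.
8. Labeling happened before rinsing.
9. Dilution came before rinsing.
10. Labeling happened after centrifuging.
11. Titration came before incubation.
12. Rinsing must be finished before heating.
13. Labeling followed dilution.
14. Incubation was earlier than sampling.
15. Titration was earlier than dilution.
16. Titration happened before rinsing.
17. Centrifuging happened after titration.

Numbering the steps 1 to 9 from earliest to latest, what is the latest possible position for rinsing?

Rinsing must come before heating, incubation, sampling, and weighing — 4 steps forced after it.
Everything else can be placed before rinsing in some valid order, so rinsing can sit as late as position 9 − 4 = 5.

5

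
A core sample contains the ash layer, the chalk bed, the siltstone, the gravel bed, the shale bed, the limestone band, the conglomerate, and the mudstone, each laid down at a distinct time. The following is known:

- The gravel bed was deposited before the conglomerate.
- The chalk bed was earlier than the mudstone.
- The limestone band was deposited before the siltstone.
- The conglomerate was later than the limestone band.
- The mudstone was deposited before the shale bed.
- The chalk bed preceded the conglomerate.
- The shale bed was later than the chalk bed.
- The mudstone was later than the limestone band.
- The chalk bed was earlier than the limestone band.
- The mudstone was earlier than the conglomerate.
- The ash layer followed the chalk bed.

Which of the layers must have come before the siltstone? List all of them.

the chalk bed, the limestone band

Directly stated before the siltstone: the limestone band.
The chalk bed reaches the siltstone via the chalk bed → the limestone band → the siltstone.
No chain forces the gravel bed (or any of the others) ahead of the siltstone.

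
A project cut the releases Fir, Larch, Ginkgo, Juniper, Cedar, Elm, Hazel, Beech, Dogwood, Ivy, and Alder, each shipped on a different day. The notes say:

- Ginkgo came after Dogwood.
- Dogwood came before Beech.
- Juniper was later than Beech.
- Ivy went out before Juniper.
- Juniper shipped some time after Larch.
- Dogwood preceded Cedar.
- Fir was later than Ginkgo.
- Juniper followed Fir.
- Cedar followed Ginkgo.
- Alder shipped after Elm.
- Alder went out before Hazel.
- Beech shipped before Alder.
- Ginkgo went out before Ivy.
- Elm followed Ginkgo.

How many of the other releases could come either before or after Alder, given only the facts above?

Forced before Alder: Beech, Dogwood, Elm, and Ginkgo; forced after Alder: Hazel.
That leaves Cedar, Fir, Ivy, Juniper, and Larch with no forced order relative to Alder — 5.

5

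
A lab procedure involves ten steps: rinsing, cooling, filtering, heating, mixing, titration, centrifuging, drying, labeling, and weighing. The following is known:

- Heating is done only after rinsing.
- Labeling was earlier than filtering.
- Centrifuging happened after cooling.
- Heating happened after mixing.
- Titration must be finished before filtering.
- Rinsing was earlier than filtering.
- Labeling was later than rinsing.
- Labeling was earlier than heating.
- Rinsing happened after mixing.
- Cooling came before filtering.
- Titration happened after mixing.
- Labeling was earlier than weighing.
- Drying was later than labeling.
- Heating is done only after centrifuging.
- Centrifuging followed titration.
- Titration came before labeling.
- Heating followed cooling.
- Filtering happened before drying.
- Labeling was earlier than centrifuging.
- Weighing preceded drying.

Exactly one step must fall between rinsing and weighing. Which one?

Tracing the constraints gives rinsing → labeling → weighing, so labeling sits after rinsing and before weighing.
No other step is forced both after rinsing and before weighing.

labeling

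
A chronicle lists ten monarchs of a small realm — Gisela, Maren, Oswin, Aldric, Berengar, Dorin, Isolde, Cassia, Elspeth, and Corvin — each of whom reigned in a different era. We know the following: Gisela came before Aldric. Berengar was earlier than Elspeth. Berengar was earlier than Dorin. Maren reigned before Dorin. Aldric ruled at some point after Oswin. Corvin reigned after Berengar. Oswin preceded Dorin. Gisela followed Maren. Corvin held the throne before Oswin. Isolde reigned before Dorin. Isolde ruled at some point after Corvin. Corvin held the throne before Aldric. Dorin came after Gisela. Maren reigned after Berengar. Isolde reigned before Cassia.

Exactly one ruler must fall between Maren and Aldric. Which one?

Tracing the constraints gives Maren → Gisela → Aldric, so Gisela sits after Maren and before Aldric.
No other ruler is forced both after Maren and before Aldric.

Gisela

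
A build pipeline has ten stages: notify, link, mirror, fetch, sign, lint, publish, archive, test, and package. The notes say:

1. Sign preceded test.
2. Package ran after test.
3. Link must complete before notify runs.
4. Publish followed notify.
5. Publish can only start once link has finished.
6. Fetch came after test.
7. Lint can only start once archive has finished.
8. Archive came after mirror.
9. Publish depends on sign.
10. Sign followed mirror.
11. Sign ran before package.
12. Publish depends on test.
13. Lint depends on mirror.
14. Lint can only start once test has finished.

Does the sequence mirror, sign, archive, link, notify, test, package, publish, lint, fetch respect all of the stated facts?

yes

Check each stated constraint against the proposed order — e.g. archive is ahead of lint; mirror is ahead of lint. Every pair is in the required order; nothing is violated.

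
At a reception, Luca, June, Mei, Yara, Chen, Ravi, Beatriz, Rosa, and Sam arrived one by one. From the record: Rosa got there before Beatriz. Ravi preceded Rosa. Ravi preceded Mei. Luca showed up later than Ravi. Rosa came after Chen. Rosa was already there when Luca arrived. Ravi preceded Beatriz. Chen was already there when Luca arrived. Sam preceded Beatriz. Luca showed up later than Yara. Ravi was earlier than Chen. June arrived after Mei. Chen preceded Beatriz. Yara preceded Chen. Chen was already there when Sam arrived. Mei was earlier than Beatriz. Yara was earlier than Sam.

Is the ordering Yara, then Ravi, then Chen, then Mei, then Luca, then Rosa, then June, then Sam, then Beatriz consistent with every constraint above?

no

The constraints require Rosa before Luca, but in the proposed sequence Luca appears ahead of Rosa. That one violation is enough.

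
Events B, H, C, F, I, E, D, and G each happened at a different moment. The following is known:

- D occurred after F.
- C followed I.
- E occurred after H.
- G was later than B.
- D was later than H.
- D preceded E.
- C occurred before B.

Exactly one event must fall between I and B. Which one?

Tracing the constraints gives I → C → B, so C sits after I and before B.
No other event is forced both after I and before B.

C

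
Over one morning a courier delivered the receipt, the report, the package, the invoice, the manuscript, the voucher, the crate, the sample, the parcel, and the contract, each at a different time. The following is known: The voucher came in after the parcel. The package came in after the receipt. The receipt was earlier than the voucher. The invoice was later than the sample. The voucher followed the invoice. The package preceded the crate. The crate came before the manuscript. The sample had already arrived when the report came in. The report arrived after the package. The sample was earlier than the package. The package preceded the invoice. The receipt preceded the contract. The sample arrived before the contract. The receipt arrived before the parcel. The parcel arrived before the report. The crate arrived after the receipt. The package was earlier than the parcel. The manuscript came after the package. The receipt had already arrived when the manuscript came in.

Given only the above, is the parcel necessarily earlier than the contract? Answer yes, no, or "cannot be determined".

cannot be determined

No chain of stated constraints runs from the parcel to the contract, and none runs from the contract to the parcel either.
So the relative order of the parcel and the contract is not fixed by the given facts.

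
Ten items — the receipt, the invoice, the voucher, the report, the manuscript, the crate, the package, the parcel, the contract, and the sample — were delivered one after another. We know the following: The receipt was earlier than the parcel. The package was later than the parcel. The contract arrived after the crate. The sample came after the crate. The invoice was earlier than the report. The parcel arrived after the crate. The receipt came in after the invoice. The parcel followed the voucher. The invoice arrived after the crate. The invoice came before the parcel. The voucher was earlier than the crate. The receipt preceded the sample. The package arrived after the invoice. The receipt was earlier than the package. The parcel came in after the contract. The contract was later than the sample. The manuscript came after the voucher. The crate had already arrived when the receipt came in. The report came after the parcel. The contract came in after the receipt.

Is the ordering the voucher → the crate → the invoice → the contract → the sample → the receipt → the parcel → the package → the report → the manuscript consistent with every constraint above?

The constraints require the receipt before the sample, but in the proposed sequence the sample appears ahead of the receipt. That one violation is enough.

no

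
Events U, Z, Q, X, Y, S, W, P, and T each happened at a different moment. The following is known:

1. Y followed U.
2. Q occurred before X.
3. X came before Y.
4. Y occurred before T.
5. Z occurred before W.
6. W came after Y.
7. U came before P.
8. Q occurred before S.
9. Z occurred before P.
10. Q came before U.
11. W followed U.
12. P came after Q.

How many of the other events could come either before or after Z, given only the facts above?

6

Forced after Z: P and W.
That leaves Q, S, T, U, X, and Y with no forced order relative to Z — 6.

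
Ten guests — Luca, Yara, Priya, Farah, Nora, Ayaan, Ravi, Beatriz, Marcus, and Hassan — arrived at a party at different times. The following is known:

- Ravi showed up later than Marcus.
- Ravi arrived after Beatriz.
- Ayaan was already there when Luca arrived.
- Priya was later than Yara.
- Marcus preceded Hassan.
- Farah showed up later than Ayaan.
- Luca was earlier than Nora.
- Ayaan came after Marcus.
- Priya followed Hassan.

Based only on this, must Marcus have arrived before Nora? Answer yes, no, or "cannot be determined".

Chain the constraints: Marcus → Ayaan → Luca → Nora. Each link is directly stated, so Marcus comes before Nora.

yes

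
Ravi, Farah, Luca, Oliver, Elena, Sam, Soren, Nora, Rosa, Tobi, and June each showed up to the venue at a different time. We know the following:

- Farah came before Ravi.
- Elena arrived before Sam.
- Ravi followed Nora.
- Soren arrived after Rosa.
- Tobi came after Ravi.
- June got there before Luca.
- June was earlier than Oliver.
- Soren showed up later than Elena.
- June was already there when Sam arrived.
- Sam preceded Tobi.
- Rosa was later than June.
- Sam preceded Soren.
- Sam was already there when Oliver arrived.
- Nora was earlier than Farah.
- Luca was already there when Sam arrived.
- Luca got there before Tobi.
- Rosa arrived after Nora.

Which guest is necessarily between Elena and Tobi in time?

Tracing the constraints gives Elena → Sam → Tobi, so Sam sits after Elena and before Tobi.
No other guest is forced both after Elena and before Tobi.

Sam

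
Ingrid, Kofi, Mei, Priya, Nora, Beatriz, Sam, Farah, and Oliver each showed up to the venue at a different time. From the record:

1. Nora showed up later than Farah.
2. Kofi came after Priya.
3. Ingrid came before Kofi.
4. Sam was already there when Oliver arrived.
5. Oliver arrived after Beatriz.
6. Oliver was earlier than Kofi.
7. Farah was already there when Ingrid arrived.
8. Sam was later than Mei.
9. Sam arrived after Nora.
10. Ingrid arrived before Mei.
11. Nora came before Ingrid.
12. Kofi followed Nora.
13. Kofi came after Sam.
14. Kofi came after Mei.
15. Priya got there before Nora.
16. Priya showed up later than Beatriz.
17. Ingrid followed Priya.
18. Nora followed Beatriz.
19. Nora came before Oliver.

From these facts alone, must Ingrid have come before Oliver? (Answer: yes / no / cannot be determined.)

Chain the constraints: Ingrid → Mei → Sam → Oliver. Each link is directly stated, so Ingrid comes before Oliver.

yes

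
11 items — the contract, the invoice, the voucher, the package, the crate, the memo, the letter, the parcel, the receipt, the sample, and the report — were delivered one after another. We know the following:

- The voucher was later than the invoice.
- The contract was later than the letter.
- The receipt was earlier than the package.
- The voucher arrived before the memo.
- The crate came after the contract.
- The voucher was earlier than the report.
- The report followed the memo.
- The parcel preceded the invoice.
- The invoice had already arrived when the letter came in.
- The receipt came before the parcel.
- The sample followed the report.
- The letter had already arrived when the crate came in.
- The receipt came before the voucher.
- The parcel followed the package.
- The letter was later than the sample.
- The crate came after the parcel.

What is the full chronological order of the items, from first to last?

the receipt, the package, the parcel, the invoice, the voucher, the memo, the report, the sample, the letter, the contract, the crate

The constraints fix every adjacent pair, so only one ordering works:
the receipt → the package → the parcel → the invoice → the voucher → the memo → the report → the sample → the letter → the contract → the crate.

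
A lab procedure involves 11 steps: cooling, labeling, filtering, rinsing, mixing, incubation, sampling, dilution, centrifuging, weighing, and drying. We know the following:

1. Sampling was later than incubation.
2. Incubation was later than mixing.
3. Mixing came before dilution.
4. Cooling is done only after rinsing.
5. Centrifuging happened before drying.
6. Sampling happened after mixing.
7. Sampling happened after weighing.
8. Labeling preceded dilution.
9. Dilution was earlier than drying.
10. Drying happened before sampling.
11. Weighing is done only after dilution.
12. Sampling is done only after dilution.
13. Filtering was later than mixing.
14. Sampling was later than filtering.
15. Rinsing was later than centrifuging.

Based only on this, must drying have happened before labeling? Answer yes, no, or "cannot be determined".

Tracing the constraints gives labeling → dilution → drying, so labeling must come before drying.
That means drying cannot be before labeling.

no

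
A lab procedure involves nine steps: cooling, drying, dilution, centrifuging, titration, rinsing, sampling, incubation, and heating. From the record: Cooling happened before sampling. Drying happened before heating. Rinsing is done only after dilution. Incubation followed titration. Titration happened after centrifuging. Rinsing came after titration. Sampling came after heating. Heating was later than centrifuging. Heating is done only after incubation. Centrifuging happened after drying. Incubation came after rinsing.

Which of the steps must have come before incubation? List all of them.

Directly stated before incubation: rinsing and titration.
Centrifuging reaches incubation via centrifuging → titration → incubation.
Dilution reaches incubation via dilution → rinsing → incubation.
Drying reaches incubation via drying → centrifuging → titration → incubation.
No chain forces heating (or any of the others) ahead of incubation.

centrifuging, dilution, drying, rinsing, titration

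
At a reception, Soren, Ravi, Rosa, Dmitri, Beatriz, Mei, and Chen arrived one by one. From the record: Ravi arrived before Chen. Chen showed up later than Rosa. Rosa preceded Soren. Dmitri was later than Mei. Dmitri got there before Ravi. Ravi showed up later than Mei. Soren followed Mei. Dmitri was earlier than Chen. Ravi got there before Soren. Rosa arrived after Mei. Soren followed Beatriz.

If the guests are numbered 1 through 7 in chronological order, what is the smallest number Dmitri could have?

2

Mei must come before Dmitri — 1 forced predecessor.
Nothing else is forced ahead of Dmitri, so their earliest slot is position 1 + 1 = 2.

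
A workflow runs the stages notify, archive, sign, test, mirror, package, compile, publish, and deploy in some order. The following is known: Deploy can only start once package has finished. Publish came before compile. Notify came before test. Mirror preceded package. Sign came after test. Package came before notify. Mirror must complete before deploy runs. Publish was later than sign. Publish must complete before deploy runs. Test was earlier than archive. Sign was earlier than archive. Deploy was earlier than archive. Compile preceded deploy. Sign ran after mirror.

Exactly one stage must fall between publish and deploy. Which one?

compile

Tracing the constraints gives publish → compile → deploy, so compile sits after publish and before deploy.
No other stage is forced both after publish and before deploy.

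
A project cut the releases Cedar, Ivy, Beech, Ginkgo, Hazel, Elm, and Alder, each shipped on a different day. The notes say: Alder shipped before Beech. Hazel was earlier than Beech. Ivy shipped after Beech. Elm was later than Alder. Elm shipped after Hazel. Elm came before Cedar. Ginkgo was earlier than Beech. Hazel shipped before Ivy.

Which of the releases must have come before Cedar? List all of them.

Alder, Elm, Hazel

Directly stated before Cedar: Elm.
Alder reaches Cedar via Alder → Elm → Cedar.
Hazel reaches Cedar via Hazel → Elm → Cedar.
No chain forces Ginkgo (or any of the others) ahead of Cedar.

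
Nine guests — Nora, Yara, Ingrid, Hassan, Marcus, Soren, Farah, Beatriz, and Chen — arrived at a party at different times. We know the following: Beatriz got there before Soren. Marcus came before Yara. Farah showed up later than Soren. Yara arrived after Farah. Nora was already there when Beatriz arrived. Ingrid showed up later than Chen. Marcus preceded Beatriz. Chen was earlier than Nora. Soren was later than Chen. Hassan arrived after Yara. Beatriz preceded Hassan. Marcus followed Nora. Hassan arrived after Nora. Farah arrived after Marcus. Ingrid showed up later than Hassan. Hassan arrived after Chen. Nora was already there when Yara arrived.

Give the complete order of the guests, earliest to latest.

The constraints fix every adjacent pair, so only one ordering works:
Chen → Nora → Marcus → Beatriz → Soren → Farah → Yara → Hassan → Ingrid.

Chen, Nora, Marcus, Beatriz, Soren, Farah, Yara, Hassan, Ingrid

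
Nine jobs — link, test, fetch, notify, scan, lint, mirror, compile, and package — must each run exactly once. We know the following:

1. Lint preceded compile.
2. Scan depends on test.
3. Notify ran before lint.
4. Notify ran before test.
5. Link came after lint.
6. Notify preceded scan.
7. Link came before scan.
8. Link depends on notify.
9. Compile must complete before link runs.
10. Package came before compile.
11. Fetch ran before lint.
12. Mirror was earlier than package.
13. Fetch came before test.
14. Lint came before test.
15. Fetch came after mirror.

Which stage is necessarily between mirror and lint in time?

fetch

Tracing the constraints gives mirror → fetch → lint, so fetch sits after mirror and before lint.
No other stage is forced both after mirror and before lint.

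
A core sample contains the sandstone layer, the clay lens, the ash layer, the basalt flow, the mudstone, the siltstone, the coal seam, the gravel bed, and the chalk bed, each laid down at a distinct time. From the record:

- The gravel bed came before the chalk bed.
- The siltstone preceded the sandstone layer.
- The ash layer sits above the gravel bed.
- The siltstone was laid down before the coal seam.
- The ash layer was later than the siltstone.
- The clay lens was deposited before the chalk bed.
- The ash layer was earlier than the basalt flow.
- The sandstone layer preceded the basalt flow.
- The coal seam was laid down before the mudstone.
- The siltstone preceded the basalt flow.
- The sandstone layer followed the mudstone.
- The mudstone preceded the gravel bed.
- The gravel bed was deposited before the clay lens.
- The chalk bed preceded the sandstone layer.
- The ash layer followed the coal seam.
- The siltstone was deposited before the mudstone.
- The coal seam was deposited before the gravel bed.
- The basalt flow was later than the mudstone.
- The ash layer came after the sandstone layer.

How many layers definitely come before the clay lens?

4

Directly stated before the clay lens: the gravel bed.
The coal seam reaches the clay lens via the coal seam → the gravel bed → the clay lens.
The mudstone reaches the clay lens via the mudstone → the gravel bed → the clay lens.
The siltstone reaches the clay lens via the siltstone → the coal seam → the gravel bed → the clay lens.
No chain forces the chalk bed (or any of the others) ahead of the clay lens.
That's the coal seam, the gravel bed, the mudstone, and the siltstone — 4 in all.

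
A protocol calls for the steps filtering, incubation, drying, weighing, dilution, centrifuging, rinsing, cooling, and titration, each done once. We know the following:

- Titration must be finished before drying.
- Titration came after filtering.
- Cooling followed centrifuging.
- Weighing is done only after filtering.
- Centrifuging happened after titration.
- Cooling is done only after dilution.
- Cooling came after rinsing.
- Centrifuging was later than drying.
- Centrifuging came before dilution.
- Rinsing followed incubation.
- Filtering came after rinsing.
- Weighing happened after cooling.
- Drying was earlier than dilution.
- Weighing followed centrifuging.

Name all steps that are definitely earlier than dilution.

centrifuging, drying, filtering, incubation, rinsing, titration

Directly stated before dilution: centrifuging and drying.
Filtering reaches dilution via filtering → titration → centrifuging → dilution.
Incubation reaches dilution via incubation → rinsing → filtering → titration → centrifuging → dilution.
Rinsing reaches dilution via rinsing → filtering → titration → centrifuging → dilution.
Likewise titration reaches dilution by chaining the stated constraints.
No chain forces cooling (or any of the others) ahead of dilution.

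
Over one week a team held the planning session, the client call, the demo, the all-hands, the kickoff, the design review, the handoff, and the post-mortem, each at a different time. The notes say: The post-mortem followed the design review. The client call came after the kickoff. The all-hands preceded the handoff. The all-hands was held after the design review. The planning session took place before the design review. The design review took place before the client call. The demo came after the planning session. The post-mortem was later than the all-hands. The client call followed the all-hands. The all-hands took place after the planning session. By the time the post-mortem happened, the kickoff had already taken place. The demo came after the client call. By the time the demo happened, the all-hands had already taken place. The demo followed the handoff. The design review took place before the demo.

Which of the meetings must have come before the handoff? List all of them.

Directly stated before the handoff: the all-hands.
The design review reaches the handoff via the design review → the all-hands → the handoff.
The planning session reaches the handoff via the planning session → the all-hands → the handoff.
No chain forces the demo (or any of the others) ahead of the handoff.

the all-hands, the design review, the planning session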